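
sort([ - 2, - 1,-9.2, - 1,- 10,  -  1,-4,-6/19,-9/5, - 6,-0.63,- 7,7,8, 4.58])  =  [ - 10, - 9.2,  -  7, - 6 , - 4, -2,-9/5 , - 1,  -  1, - 1,-0.63, - 6/19 , 4.58 , 7,8] 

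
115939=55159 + 60780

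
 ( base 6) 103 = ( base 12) 33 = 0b100111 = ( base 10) 39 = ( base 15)29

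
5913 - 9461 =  - 3548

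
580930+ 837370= 1418300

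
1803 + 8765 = 10568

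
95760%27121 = 14397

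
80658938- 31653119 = 49005819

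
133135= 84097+49038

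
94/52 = 47/26  =  1.81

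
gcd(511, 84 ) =7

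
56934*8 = 455472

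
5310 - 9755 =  - 4445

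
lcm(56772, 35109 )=2668284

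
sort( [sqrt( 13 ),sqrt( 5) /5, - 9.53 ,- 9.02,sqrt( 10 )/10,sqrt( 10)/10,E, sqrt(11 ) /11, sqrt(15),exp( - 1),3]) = [ - 9.53,  -  9.02,sqrt(11) /11,sqrt (10 )/10 , sqrt( 10)/10,exp( - 1), sqrt( 5)/5,E,3,  sqrt( 13),sqrt( 15) ]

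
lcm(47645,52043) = 3382795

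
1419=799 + 620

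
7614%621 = 162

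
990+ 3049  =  4039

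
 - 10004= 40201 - 50205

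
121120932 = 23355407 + 97765525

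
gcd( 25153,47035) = 1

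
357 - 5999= - 5642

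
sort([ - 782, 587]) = [ - 782,587 ]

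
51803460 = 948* 54645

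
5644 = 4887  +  757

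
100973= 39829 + 61144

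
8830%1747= 95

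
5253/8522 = 5253/8522 = 0.62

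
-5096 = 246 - 5342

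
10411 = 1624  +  8787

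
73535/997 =73535/997= 73.76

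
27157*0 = 0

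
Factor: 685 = 5^1*137^1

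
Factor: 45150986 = 2^1*22575493^1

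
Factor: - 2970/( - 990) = 3 = 3^1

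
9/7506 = 1/834 = 0.00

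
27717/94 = 294 + 81/94 =294.86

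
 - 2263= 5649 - 7912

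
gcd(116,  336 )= 4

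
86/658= 43/329  =  0.13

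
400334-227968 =172366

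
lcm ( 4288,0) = 0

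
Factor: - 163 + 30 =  - 133= - 7^1*19^1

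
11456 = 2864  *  4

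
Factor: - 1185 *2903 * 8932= -30726571260 = - 2^2 * 3^1*5^1*7^1*11^1 * 29^1*79^1*2903^1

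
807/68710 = 807/68710 = 0.01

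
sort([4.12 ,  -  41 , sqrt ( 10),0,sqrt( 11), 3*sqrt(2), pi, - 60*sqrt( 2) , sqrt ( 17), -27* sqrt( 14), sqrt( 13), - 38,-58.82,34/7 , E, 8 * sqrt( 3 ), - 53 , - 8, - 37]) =[-27*sqrt(14), - 60*sqrt (2) , - 58.82, - 53, - 41, - 38 ,-37,  -  8 , 0, E,pi, sqrt(10 ),sqrt ( 11) , sqrt( 13),  4.12, sqrt( 17), 3 * sqrt (2), 34/7, 8* sqrt (3)]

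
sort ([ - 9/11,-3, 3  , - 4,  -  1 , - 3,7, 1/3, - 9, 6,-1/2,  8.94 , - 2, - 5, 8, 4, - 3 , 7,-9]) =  [ - 9, - 9, - 5, - 4, - 3, - 3, - 3, - 2, - 1, - 9/11,-1/2,1/3,  3 , 4, 6,7,7 , 8, 8.94]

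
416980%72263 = 55665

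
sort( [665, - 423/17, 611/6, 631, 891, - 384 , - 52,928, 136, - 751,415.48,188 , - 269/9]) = [  -  751,-384, - 52, - 269/9, - 423/17, 611/6,136, 188 , 415.48, 631 , 665, 891, 928]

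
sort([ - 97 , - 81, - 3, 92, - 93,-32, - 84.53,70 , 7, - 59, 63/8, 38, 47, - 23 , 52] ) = [ - 97, - 93 , - 84.53, - 81, - 59,-32 , - 23, - 3,7,63/8,38, 47,52, 70,92 ] 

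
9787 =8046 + 1741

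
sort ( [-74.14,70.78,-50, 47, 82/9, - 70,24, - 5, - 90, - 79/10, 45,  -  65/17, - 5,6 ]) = [-90,-74.14, - 70, - 50,-79/10 ,- 5, - 5, - 65/17,6,82/9, 24,45,47,70.78 ] 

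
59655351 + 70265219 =129920570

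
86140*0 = 0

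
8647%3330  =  1987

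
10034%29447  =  10034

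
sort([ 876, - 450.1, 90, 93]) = [ - 450.1,90,93,876 ]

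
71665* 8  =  573320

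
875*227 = 198625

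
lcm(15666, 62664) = 62664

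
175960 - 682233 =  - 506273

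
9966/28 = 4983/14 = 355.93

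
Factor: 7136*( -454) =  - 2^6*223^1*227^1 =- 3239744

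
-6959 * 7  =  -48713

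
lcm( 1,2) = 2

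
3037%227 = 86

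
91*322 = 29302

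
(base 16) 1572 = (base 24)9CI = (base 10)5490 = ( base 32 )5bi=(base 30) 630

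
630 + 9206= 9836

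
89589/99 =904+31/33 = 904.94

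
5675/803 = 5675/803 = 7.07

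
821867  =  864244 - 42377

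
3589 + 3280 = 6869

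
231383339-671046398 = - 439663059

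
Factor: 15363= 3^3*569^1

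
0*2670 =0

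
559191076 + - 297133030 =262058046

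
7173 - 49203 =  - 42030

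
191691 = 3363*57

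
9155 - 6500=2655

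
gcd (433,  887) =1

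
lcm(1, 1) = 1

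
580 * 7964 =4619120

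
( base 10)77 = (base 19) 41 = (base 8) 115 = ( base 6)205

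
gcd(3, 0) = 3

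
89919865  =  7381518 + 82538347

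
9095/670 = 1819/134 = 13.57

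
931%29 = 3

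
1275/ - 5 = - 255 + 0/1=-255.00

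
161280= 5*32256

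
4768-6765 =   -  1997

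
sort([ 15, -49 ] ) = [ - 49,15 ]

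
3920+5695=9615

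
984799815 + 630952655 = 1615752470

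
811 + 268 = 1079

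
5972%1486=28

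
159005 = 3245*49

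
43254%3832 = 1102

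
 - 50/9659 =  - 50/9659 = - 0.01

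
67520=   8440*8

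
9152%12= 8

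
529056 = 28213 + 500843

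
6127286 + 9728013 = 15855299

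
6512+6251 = 12763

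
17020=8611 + 8409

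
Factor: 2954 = 2^1*7^1*211^1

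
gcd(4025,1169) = 7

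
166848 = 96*1738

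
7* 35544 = 248808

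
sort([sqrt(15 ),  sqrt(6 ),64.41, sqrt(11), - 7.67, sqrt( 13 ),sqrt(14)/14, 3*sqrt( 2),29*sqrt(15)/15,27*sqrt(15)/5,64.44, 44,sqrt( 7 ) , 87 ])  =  [ - 7.67,sqrt(14)/14,sqrt(6),sqrt (7),  sqrt(11),  sqrt( 13 ) , sqrt( 15),  3*sqrt(2 ), 29*sqrt(15)/15, 27*sqrt( 15 ) /5,  44, 64.41,64.44, 87] 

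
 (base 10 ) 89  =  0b1011001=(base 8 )131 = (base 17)54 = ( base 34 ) 2l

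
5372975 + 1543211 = 6916186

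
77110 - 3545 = 73565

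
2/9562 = 1/4781 = 0.00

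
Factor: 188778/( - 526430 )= - 3^1*5^( - 1)*61^( - 1 )*73^1 * 431^1*863^( - 1) = - 94389/263215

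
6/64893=2/21631 = 0.00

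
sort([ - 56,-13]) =[-56, - 13]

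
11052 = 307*36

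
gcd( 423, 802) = 1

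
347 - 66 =281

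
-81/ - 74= 81/74 = 1.09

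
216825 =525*413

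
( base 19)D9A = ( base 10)4874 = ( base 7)20132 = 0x130a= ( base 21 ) B12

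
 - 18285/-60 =304+3/4 = 304.75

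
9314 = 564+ 8750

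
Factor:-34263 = -3^6*47^1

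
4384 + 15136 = 19520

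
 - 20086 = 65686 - 85772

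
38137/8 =38137/8 = 4767.12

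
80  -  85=  -  5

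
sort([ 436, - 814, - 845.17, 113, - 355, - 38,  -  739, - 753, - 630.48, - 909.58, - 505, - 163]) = [  -  909.58, - 845.17, - 814, - 753, - 739, - 630.48, - 505, - 355, - 163, - 38, 113, 436] 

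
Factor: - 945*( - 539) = 3^3  *5^1*7^3 * 11^1 = 509355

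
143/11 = 13 = 13.00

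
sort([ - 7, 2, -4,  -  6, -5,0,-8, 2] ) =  [ - 8, - 7,-6,-5,  -  4, 0, 2, 2] 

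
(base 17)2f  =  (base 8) 61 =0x31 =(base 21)27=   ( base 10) 49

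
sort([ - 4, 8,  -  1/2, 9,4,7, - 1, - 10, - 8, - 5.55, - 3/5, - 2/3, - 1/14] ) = [ - 10, - 8, - 5.55, -4, - 1 , - 2/3, - 3/5, - 1/2,-1/14, 4, 7, 8,9]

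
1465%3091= 1465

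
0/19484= 0 = 0.00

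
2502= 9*278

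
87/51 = 29/17 = 1.71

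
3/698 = 3/698 = 0.00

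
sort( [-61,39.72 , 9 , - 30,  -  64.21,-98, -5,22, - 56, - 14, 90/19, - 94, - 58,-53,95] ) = [ - 98,-94,-64.21,  -  61, - 58,-56,-53,-30, - 14,  -  5,90/19,9, 22, 39.72, 95]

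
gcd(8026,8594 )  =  2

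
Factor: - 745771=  -13^1*57367^1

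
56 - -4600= 4656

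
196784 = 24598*8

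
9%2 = 1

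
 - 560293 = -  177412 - 382881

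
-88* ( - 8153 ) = 717464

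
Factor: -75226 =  - 2^1*29^1*1297^1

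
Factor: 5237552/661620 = 2^2* 3^( - 1)*5^(-1) * 11027^(-1)*327347^1 = 1309388/165405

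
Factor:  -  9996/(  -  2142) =14/3 = 2^1*3^(-1)*7^1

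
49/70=7/10 = 0.70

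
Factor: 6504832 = 2^7*89^1*571^1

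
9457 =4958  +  4499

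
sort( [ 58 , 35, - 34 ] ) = [ - 34,35,58] 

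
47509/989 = 48 + 37/989 = 48.04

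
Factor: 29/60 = 2^( -2) * 3^( - 1) * 5^( - 1) *29^1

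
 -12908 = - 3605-9303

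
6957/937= 6957/937=7.42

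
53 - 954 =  - 901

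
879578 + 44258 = 923836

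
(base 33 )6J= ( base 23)9a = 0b11011001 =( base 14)117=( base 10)217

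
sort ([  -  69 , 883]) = [-69,883]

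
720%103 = 102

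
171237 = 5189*33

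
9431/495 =19 + 26/495 = 19.05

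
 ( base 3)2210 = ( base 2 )1001011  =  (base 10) 75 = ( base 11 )69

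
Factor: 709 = 709^1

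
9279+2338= 11617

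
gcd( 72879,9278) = 1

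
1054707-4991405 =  - 3936698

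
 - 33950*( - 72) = 2444400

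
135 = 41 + 94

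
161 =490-329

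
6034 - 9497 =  - 3463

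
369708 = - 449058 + 818766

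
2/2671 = 2/2671 = 0.00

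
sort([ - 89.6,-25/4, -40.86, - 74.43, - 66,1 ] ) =[ - 89.6, - 74.43,  -  66,-40.86, - 25/4 , 1 ]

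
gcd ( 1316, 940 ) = 188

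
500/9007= 500/9007  =  0.06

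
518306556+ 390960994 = 909267550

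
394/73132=197/36566 = 0.01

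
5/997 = 5/997= 0.01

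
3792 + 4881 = 8673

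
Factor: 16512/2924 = 2^5*3^1 * 17^( - 1 ) = 96/17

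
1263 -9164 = - 7901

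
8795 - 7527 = 1268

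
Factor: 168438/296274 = 11^( - 1)*67^ ( - 1)*419^1 = 419/737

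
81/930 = 27/310 = 0.09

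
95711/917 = 104+49/131 = 104.37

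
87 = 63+24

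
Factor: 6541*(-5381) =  - 35197121 = - 31^1 * 211^1 * 5381^1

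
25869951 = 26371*981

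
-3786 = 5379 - 9165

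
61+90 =151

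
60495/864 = 70 + 5/288 = 70.02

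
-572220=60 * ( - 9537)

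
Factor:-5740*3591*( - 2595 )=53489022300 = 2^2*3^4*5^2*7^2*19^1*41^1 * 173^1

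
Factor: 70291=13^1 * 5407^1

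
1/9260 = 1/9260= 0.00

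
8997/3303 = 2 + 797/1101 = 2.72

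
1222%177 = 160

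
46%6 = 4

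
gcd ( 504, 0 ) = 504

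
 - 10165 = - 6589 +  - 3576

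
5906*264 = 1559184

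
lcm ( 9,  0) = 0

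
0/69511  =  0 = 0.00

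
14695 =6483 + 8212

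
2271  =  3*757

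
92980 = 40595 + 52385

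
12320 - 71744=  - 59424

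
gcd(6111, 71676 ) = 9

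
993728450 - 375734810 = 617993640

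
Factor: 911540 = 2^2*5^1*  7^1 * 17^1* 383^1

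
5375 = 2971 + 2404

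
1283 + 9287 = 10570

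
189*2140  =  404460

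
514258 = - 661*( - 778) 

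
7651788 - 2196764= 5455024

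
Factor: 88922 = 2^1*173^1*257^1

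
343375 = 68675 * 5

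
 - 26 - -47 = 21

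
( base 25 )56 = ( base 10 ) 131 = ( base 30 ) 4B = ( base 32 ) 43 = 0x83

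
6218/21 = 296+2/21 =296.10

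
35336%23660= 11676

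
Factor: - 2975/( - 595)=5^1 = 5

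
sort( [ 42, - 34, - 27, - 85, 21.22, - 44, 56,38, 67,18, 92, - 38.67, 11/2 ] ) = [ - 85, - 44, - 38.67,  -  34 , - 27, 11/2, 18,21.22, 38, 42,  56,  67,  92] 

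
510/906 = 85/151=0.56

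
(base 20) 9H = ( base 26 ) 7f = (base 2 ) 11000101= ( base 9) 238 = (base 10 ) 197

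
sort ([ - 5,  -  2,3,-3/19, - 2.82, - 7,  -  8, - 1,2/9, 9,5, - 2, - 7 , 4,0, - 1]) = [ - 8, - 7, - 7,-5, - 2.82,-2, - 2, - 1, - 1, -3/19,  0, 2/9,3,  4, 5,9]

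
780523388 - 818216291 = - 37692903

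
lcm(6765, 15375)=169125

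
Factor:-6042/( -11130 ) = 5^( -1)*7^( - 1 )*19^1 = 19/35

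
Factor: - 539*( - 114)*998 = 2^2*3^1*7^2*11^1* 19^1*499^1= 61323108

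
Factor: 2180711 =13^1*167747^1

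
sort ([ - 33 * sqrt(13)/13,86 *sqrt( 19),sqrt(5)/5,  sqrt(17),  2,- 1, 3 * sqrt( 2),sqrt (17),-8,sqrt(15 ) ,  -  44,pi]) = [  -  44, - 33*sqrt(13 ) /13, - 8, - 1,sqrt( 5)/5,2,pi, sqrt ( 15),sqrt(17 ), sqrt(17 ),3* sqrt( 2),86 * sqrt( 19)]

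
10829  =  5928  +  4901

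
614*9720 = 5968080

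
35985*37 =1331445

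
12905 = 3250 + 9655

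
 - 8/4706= - 4/2353 =- 0.00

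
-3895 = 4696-8591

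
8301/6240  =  2767/2080=1.33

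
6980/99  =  6980/99 = 70.51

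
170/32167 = 170/32167 = 0.01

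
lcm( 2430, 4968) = 223560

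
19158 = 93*206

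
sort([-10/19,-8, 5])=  [-8,-10/19,5 ]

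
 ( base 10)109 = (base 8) 155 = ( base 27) 41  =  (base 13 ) 85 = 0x6d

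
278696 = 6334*44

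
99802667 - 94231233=5571434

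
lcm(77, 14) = 154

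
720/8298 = 40/461 = 0.09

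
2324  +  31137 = 33461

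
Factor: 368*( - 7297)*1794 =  - 2^5*3^1*13^1*23^2*7297^1 = - 4817421024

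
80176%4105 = 2181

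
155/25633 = 155/25633 = 0.01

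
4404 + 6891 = 11295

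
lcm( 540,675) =2700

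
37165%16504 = 4157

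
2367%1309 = 1058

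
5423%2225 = 973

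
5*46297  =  231485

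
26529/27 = 8843/9 = 982.56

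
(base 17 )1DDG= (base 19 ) 15CF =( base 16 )22CB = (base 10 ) 8907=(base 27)C5O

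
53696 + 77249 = 130945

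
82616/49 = 1686 + 2/49 = 1686.04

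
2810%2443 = 367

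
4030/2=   2015 = 2015.00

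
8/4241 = 8/4241 = 0.00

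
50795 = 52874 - 2079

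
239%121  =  118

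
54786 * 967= 52978062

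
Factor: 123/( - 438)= - 41/146 = - 2^( - 1) * 41^1*  73^( - 1 )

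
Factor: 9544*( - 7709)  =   - 73574696 = - 2^3*13^1*593^1*1193^1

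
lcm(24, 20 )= 120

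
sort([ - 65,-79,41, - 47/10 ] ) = [-79, - 65, - 47/10, 41 ]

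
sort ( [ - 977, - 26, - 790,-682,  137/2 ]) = [ - 977 , - 790 ,-682, - 26,137/2]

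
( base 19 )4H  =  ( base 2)1011101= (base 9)113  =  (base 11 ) 85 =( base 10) 93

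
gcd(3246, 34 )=2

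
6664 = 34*196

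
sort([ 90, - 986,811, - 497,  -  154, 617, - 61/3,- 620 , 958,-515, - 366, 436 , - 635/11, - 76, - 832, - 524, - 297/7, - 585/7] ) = [ - 986, - 832,-620,- 524, - 515, -497,-366, - 154, - 585/7 , - 76, - 635/11,-297/7,-61/3, 90,436,617,811, 958]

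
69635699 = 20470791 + 49164908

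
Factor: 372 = 2^2*3^1*31^1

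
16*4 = 64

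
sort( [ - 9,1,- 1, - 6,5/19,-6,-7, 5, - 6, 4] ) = [ - 9, - 7, - 6, - 6, - 6, - 1, 5/19, 1,  4,5 ]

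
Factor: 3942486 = 2^1 * 3^3*73009^1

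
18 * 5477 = 98586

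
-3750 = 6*( - 625)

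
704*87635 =61695040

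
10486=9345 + 1141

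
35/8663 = 35/8663 = 0.00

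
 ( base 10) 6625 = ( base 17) 15fc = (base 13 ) 3028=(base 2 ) 1100111100001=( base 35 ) 5EA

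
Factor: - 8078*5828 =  - 2^3*7^1 * 31^1*47^1*577^1 = - 47078584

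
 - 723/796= - 1 + 73/796=- 0.91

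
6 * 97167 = 583002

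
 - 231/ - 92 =231/92=2.51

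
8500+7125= 15625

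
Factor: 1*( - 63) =  -  3^2*7^1 = - 63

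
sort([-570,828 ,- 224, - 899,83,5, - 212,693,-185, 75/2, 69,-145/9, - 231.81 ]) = [-899,-570, - 231.81 , - 224, - 212, - 185,-145/9,5,  75/2,  69,  83,693,828] 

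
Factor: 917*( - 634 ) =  - 581378 = - 2^1*7^1*131^1*317^1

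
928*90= 83520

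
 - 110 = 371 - 481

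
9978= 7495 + 2483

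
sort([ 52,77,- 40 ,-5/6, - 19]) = [ - 40, - 19, - 5/6, 52, 77]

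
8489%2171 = 1976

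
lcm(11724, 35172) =35172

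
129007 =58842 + 70165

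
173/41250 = 173/41250 =0.00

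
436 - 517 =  - 81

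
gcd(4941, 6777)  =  27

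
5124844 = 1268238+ 3856606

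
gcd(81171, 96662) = 1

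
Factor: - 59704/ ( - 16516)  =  2^1*17^1*439^1*4129^( - 1 ) = 14926/4129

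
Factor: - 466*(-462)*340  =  73199280 = 2^4*3^1*5^1 * 7^1*11^1*17^1*233^1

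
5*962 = 4810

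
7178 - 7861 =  - 683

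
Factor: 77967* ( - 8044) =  - 2^2*3^2*2011^1 * 8663^1 = - 627166548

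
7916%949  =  324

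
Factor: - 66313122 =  - 2^1*3^1*11052187^1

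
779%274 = 231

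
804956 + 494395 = 1299351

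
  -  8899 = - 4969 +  - 3930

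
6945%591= 444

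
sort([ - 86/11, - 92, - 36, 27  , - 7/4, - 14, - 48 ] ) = [  -  92  ,  -  48, - 36, - 14, - 86/11, - 7/4 , 27]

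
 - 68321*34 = -2322914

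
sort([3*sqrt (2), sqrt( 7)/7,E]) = [ sqrt( 7)/7 , E,3 * sqrt(2) ] 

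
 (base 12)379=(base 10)525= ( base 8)1015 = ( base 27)jc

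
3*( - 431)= - 1293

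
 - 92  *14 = - 1288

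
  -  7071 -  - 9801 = 2730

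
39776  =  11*3616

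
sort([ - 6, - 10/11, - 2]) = [ - 6, - 2, - 10/11 ] 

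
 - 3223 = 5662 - 8885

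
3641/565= 6 + 251/565 = 6.44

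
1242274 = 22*56467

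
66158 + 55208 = 121366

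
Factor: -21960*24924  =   - 547331040 = -2^5 * 3^3*5^1 * 31^1 * 61^1*67^1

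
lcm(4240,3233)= 258640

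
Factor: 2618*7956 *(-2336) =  - 2^8*3^2*7^1*11^1*13^1*17^2*73^1 = - 48656095488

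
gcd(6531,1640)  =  1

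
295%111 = 73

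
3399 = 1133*3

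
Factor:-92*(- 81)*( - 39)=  - 290628 = - 2^2 *3^5*13^1*23^1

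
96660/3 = 32220 = 32220.00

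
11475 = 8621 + 2854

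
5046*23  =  116058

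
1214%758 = 456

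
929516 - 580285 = 349231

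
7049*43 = 303107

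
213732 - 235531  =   - 21799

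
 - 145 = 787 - 932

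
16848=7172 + 9676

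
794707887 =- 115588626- - 910296513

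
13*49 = 637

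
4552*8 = 36416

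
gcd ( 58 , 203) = 29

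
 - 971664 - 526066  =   - 1497730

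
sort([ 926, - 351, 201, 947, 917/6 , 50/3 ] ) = [ - 351,50/3, 917/6 , 201, 926,  947 ]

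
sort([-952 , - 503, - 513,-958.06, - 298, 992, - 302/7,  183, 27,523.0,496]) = [-958.06,-952, - 513, - 503,  -  298,  -  302/7,27,183,  496, 523.0, 992]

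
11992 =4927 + 7065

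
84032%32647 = 18738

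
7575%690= 675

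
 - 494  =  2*( -247 )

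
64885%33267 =31618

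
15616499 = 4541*3439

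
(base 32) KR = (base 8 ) 1233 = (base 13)3c4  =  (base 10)667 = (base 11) 557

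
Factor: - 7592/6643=-8/7 =- 2^3*7^( - 1 ) 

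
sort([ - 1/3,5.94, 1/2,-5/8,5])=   [  -  5/8, - 1/3, 1/2, 5, 5.94]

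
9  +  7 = 16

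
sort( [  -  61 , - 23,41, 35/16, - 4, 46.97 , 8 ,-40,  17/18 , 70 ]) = [ -61, - 40, - 23, - 4 , 17/18 , 35/16, 8, 41,46.97, 70 ] 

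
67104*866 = 58112064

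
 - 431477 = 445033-876510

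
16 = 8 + 8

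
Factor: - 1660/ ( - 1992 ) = 2^( - 1) * 3^( - 1) *5^1 =5/6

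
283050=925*306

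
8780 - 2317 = 6463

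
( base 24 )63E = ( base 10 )3542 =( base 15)10b2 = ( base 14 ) 1410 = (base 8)6726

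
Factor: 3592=2^3 * 449^1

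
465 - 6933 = -6468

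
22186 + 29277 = 51463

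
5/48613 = 5/48613  =  0.00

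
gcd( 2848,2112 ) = 32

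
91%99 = 91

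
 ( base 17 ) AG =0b10111010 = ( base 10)186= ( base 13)114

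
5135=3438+1697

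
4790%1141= 226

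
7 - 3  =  4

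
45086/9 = 45086/9 = 5009.56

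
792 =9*88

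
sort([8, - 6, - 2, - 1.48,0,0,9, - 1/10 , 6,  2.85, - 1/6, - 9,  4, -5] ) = [-9,-6, - 5, - 2, - 1.48, - 1/6, - 1/10,0, 0,2.85,4,  6,  8,9 ] 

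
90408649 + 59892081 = 150300730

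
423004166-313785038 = 109219128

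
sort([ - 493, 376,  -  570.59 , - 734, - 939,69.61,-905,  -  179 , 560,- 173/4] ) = [  -  939,-905  , - 734, - 570.59,-493,-179, -173/4,69.61 , 376,560 ]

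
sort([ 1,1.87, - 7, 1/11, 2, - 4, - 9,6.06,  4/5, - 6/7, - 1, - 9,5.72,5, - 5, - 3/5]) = [ - 9,-9 , - 7, - 5,  -  4, - 1,-6/7, - 3/5,1/11,  4/5,  1, 1.87,2,  5, 5.72, 6.06 ] 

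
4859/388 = 4859/388 = 12.52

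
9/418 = 9/418 = 0.02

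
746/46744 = 373/23372 = 0.02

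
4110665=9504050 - 5393385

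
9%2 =1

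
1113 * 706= 785778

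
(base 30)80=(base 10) 240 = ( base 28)8G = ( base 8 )360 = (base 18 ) d6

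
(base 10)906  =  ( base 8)1612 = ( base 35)PV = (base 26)18m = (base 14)48A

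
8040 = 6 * 1340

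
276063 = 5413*51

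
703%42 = 31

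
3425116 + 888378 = 4313494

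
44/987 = 44/987 = 0.04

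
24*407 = 9768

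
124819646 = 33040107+91779539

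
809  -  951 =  - 142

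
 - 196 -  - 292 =96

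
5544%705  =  609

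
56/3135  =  56/3135 =0.02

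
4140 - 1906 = 2234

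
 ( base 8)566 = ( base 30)ce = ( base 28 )da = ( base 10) 374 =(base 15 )19E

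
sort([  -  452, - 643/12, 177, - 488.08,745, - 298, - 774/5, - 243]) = [-488.08, - 452, - 298, - 243,  -  774/5, - 643/12 , 177,745 ]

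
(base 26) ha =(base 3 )121202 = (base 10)452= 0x1c4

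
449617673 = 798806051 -349188378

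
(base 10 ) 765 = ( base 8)1375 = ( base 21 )1f9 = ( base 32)NT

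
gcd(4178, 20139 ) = 1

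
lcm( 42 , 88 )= 1848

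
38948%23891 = 15057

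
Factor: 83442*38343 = 3199416606 = 2^1*3^2*12781^1*13907^1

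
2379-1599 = 780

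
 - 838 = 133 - 971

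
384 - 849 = -465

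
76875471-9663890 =67211581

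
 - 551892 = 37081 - 588973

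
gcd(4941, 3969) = 81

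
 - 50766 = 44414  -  95180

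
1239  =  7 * 177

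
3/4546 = 3/4546 = 0.00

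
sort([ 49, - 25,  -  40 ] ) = [ - 40,-25,49]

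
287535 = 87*3305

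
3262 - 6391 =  -3129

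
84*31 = 2604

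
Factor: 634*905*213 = 122213010  =  2^1*3^1*5^1*71^1*181^1 * 317^1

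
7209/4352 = 1+2857/4352 = 1.66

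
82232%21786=16874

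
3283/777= 4 + 25/111 = 4.23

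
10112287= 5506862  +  4605425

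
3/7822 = 3/7822 = 0.00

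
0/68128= 0 = 0.00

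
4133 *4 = 16532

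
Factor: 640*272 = 174080= 2^11*5^1*17^1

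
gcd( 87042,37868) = 2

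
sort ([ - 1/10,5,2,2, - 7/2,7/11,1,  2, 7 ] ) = [- 7/2,-1/10 , 7/11,1, 2, 2, 2,5,7] 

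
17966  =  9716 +8250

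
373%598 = 373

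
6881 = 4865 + 2016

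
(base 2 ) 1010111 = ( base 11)7A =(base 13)69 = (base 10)87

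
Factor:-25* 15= -3^1*5^3 = - 375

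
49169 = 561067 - 511898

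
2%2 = 0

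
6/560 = 3/280 = 0.01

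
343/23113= 343/23113 = 0.01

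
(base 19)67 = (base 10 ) 121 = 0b1111001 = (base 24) 51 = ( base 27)4d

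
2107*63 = 132741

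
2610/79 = 33 + 3/79 =33.04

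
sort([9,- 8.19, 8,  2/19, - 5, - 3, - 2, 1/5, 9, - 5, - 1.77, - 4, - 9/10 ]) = [ - 8.19, - 5,  -  5,-4,-3, - 2 , - 1.77, - 9/10,2/19, 1/5, 8, 9,9 ] 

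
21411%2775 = 1986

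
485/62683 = 485/62683  =  0.01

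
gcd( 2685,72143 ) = 1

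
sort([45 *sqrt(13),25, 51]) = [ 25 , 51, 45*sqrt(  13 ) ] 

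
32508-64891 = -32383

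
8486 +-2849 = 5637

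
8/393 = 8/393 =0.02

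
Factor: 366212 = 2^2*7^1*11^1*  29^1*41^1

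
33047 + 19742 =52789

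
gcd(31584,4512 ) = 4512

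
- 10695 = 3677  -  14372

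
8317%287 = 281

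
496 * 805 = 399280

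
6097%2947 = 203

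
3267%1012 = 231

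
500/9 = 500/9= 55.56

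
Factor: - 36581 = - 157^1*233^1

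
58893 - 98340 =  - 39447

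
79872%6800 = 5072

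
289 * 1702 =491878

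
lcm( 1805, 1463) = 138985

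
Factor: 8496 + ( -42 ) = 2^1*3^1*1409^1 = 8454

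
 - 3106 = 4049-7155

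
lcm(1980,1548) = 85140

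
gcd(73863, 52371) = 9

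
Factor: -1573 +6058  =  3^1*5^1*13^1*23^1 = 4485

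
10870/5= 2174 = 2174.00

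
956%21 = 11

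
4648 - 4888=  - 240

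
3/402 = 1/134 = 0.01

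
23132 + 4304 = 27436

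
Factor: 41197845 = 3^1 *5^1*13^1 * 211271^1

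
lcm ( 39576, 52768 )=158304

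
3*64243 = 192729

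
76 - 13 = 63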